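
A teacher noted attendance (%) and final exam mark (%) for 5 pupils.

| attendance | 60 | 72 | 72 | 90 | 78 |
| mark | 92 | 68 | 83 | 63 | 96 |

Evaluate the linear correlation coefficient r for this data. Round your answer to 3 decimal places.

-0.567

n = 5, Σx = 372, Σy = 402, Σx² = 28152, Σy² = 33162, Σxy = 29550
nΣxy − ΣxΣy = 147750 − 149544 = -1794
nΣx² − (Σx)² = 140760 − 138384 = 2376; nΣy² − (Σy)² = 165810 − 161604 = 4206
r = -1794 / √(2376 × 4206) = -1794 / 3161.2428 ≈ -0.567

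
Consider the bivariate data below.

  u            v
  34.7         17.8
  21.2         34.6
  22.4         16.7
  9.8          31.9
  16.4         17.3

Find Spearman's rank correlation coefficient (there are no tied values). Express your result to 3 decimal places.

Rank u: 5, 3, 4, 1, 2
Rank v: 3, 5, 1, 4, 2
d = rank(u) − rank(v): 2, -2, 3, -3, 0; Σd² = 26
ρ = 1 − 6Σd² / [n(n²−1)] = 1 − 6×26 / (5×24) = 1 − 156/120 ≈ -0.300

-0.300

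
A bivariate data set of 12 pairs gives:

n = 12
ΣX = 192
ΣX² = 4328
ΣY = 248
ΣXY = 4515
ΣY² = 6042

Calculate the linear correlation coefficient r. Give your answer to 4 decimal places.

r = (nΣXY − ΣXΣY) / √[(nΣX² − (ΣX)²)(nΣY² − (ΣY)²)]
Numerator: 12×4515 − 192×248 = 6564
Denominator: √[(51936 − 36864)(72504 − 61504)] = √[15072 × 11000] = 12876.0242
r = 6564 / 12876.0242 ≈ 0.5098

0.5098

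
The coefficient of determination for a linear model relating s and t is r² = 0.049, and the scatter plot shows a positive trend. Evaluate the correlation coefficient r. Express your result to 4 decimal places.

0.2214

|r| = √0.049 = 0.2214
The association is positive, so r = 0.2214.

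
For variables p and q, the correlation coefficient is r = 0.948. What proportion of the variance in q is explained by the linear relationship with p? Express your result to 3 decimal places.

r² = (0.948)² = 0.899

0.899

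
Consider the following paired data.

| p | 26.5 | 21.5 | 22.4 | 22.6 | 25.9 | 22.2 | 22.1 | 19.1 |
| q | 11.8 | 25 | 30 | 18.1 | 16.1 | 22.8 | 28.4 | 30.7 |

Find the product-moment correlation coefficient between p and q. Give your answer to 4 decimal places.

-0.8574

n = 8, Σp = 182.3, Σq = 182.9, Σp² = 4193.89, Σq² = 4519.95, Σpq = 4068.42
nΣpq − ΣpΣq = 32547.36 − 33342.67 = -795.31
nΣp² − (Σp)² = 33551.12 − 33233.29 = 317.83; nΣq² − (Σq)² = 36159.6 − 33452.41 = 2707.19
r = -795.31 / √(317.83 × 2707.19) = -795.31 / 927.5916 ≈ -0.8574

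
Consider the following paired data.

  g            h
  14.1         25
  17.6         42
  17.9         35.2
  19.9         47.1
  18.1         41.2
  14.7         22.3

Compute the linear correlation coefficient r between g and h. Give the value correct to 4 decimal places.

n = 6, Σg = 102.3, Σh = 212.8, Σg² = 1768.69, Σh² = 8041.18, Σgh = 3732.6
nΣgh − ΣgΣh = 22395.6 − 21769.44 = 626.16
nΣg² − (Σg)² = 10612.14 − 10465.29 = 146.85; nΣh² − (Σh)² = 48247.08 − 45283.84 = 2963.24
r = 626.16 / √(146.85 × 2963.24) = 626.16 / 659.6604 ≈ 0.9492

0.9492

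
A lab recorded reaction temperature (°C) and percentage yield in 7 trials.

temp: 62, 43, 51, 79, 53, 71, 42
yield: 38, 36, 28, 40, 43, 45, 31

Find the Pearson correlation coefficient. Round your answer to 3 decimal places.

n = 7, Σx = 401, Σy = 261, Σx² = 24149, Σy² = 9959, Σxy = 15268
nΣxy − ΣxΣy = 106876 − 104661 = 2215
nΣx² − (Σx)² = 169043 − 160801 = 8242; nΣy² − (Σy)² = 69713 − 68121 = 1592
r = 2215 / √(8242 × 1592) = 2215 / 3622.3285 ≈ 0.611

0.611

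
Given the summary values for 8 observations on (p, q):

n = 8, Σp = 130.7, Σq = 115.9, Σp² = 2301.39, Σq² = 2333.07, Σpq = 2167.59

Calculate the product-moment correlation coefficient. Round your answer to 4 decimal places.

0.8316

r = (nΣpq − ΣpΣq) / √[(nΣp² − (Σp)²)(nΣq² − (Σq)²)]
Numerator: 8×2167.59 − 130.7×115.9 = 2192.59
Denominator: √[(18411.12 − 17082.49)(18664.56 − 13432.81)] = √[1328.63 × 5231.75] = 2636.4863
r = 2192.59 / 2636.4863 ≈ 0.8316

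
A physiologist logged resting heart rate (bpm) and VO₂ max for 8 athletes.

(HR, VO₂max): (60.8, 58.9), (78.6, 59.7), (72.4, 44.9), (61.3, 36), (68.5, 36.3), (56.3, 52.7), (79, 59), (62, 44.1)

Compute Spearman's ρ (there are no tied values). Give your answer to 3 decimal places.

Rank HR: 2, 7, 6, 3, 5, 1, 8, 4
Rank VO₂max: 6, 8, 4, 1, 2, 5, 7, 3
d = rank(HR) − rank(VO₂max): -4, -1, 2, 2, 3, -4, 1, 1; Σd² = 52
ρ = 1 − 6Σd² / [n(n²−1)] = 1 − 6×52 / (8×63) = 1 − 312/504 ≈ 0.381

0.381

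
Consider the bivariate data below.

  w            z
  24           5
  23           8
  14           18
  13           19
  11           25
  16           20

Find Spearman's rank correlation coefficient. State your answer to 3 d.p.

-0.829

Rank w: 6, 5, 3, 2, 1, 4
Rank z: 1, 2, 3, 4, 6, 5
d = rank(w) − rank(z): 5, 3, 0, -2, -5, -1; Σd² = 64
ρ = 1 − 6Σd² / [n(n²−1)] = 1 − 6×64 / (6×35) = 1 − 384/210 ≈ -0.829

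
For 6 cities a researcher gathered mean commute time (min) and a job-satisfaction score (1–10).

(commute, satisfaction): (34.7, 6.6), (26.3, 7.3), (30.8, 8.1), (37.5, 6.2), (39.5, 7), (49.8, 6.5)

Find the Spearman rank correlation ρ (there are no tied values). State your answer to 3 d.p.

Rank commute: 3, 1, 2, 4, 5, 6
Rank satisfaction: 3, 5, 6, 1, 4, 2
d = rank(commute) − rank(satisfaction): 0, -4, -4, 3, 1, 4; Σd² = 58
ρ = 1 − 6Σd² / [n(n²−1)] = 1 − 6×58 / (6×35) = 1 − 348/210 ≈ -0.657

-0.657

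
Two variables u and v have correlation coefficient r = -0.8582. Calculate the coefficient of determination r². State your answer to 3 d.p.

r² = (-0.8582)² = 0.737

0.737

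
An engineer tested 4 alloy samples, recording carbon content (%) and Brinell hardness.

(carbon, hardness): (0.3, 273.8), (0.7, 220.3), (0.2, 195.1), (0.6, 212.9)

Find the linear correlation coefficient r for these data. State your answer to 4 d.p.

-0.1172

n = 4, Σx = 1.8, Σy = 902.1, Σx² = 0.98, Σy² = 206888.95, Σxy = 403.11
nΣxy − ΣxΣy = 1612.44 − 1623.78 = -11.34
nΣx² − (Σx)² = 3.92 − 3.24 = 0.68; nΣy² − (Σy)² = 827555.8 − 813784.41 = 13771.39
r = -11.34 / √(0.68 × 13771.39) = -11.34 / 96.7706 ≈ -0.1172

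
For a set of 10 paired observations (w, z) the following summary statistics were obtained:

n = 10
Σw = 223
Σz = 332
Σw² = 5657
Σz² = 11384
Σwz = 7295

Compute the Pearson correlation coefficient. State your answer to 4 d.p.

-0.2184

r = (nΣwz − ΣwΣz) / √[(nΣw² − (Σw)²)(nΣz² − (Σz)²)]
Numerator: 10×7295 − 223×332 = -1086
Denominator: √[(56570 − 49729)(113840 − 110224)] = √[6841 × 3616] = 4973.6361
r = -1086 / 4973.6361 ≈ -0.2184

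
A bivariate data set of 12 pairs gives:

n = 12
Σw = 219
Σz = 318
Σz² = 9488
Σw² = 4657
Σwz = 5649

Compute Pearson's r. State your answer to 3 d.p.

-0.185

r = (nΣwz − ΣwΣz) / √[(nΣw² − (Σw)²)(nΣz² − (Σz)²)]
Numerator: 12×5649 − 219×318 = -1854
Denominator: √[(55884 − 47961)(113856 − 101124)] = √[7923 × 12732] = 10043.6864
r = -1854 / 10043.6864 ≈ -0.185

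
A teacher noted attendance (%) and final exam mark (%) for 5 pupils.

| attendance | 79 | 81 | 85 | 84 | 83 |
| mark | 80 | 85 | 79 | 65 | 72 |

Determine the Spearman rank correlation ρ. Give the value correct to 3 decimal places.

-0.600

Rank attendance: 1, 2, 5, 4, 3
Rank mark: 4, 5, 3, 1, 2
d = rank(attendance) − rank(mark): -3, -3, 2, 3, 1; Σd² = 32
ρ = 1 − 6Σd² / [n(n²−1)] = 1 − 6×32 / (5×24) = 1 − 192/120 ≈ -0.600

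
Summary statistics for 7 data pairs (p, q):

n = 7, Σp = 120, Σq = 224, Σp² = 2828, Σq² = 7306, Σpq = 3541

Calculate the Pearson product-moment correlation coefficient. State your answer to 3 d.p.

-0.917

r = (nΣpq − ΣpΣq) / √[(nΣp² − (Σp)²)(nΣq² − (Σq)²)]
Numerator: 7×3541 − 120×224 = -2093
Denominator: √[(19796 − 14400)(51142 − 50176)] = √[5396 × 966] = 2283.0979
r = -2093 / 2283.0979 ≈ -0.917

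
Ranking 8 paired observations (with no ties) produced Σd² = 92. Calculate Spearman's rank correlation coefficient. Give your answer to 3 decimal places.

ρ = 1 − 6Σd² / [n(n²−1)] = 1 − 6×92 / (8×63)
  = 1 − 552/504 = 1 − 1.0952 ≈ -0.095

-0.095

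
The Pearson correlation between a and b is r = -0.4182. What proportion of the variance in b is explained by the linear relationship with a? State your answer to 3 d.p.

r² = (-0.4182)² = 0.175

0.175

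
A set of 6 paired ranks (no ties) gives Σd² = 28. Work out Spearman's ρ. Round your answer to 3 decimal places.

0.200

ρ = 1 − 6Σd² / [n(n²−1)] = 1 − 6×28 / (6×35)
  = 1 − 168/210 = 1 − 0.8000 ≈ 0.200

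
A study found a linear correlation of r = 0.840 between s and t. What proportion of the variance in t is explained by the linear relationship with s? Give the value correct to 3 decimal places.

0.706

r² = (0.840)² = 0.706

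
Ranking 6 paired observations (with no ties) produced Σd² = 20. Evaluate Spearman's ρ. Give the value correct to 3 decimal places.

0.429

ρ = 1 − 6Σd² / [n(n²−1)] = 1 − 6×20 / (6×35)
  = 1 − 120/210 = 1 − 0.5714 ≈ 0.429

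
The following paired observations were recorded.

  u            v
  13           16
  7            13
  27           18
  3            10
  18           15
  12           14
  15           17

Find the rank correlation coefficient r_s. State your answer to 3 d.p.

Rank u: 4, 2, 7, 1, 6, 3, 5
Rank v: 5, 2, 7, 1, 4, 3, 6
d = rank(u) − rank(v): -1, 0, 0, 0, 2, 0, -1; Σd² = 6
ρ = 1 − 6Σd² / [n(n²−1)] = 1 − 6×6 / (7×48) = 1 − 36/336 ≈ 0.893

0.893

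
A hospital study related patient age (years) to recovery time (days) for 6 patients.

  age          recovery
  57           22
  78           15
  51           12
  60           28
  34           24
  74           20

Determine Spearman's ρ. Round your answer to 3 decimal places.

Rank age: 3, 6, 2, 4, 1, 5
Rank recovery: 4, 2, 1, 6, 5, 3
d = rank(age) − rank(recovery): -1, 4, 1, -2, -4, 2; Σd² = 42
ρ = 1 − 6Σd² / [n(n²−1)] = 1 − 6×42 / (6×35) = 1 − 252/210 ≈ -0.200

-0.200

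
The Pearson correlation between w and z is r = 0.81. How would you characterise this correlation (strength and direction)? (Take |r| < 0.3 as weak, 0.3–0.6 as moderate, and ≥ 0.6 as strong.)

r = 0.81 > 0 so the relationship is positive.
|r| = 0.81, which falls in the strong range.

strong positive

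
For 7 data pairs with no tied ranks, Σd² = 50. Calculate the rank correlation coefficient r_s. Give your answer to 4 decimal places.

ρ = 1 − 6Σd² / [n(n²−1)] = 1 − 6×50 / (7×48)
  = 1 − 300/336 = 1 − 0.89286 ≈ 0.1071

0.1071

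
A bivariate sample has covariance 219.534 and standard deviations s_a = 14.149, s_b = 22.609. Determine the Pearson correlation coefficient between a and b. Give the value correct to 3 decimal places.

r = Cov(a,b) / (s_a · s_b) = 219.534 / (14.149 × 22.609)
  = 219.534 / 319.8947 ≈ 0.686

0.686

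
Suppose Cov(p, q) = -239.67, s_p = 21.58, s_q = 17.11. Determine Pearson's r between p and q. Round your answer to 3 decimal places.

-0.649

r = Cov(p,q) / (s_p · s_q) = -239.67 / (21.58 × 17.11)
  = -239.67 / 369.2338 ≈ -0.649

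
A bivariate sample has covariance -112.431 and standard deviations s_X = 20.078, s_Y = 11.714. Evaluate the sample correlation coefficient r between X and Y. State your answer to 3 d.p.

-0.478

r = Cov(X,Y) / (s_X · s_Y) = -112.431 / (20.078 × 11.714)
  = -112.431 / 235.1937 ≈ -0.478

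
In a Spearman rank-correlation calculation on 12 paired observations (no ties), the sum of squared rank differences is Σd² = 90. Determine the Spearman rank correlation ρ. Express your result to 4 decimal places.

ρ = 1 − 6Σd² / [n(n²−1)] = 1 − 6×90 / (12×143)
  = 1 − 540/1716 = 1 − 0.31469 ≈ 0.6853

0.6853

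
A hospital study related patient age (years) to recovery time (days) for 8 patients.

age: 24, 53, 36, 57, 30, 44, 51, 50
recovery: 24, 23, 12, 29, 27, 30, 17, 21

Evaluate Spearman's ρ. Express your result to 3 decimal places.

0.024

Rank age: 1, 7, 3, 8, 2, 4, 6, 5
Rank recovery: 5, 4, 1, 7, 6, 8, 2, 3
d = rank(age) − rank(recovery): -4, 3, 2, 1, -4, -4, 4, 2; Σd² = 82
ρ = 1 − 6Σd² / [n(n²−1)] = 1 − 6×82 / (8×63) = 1 − 492/504 ≈ 0.024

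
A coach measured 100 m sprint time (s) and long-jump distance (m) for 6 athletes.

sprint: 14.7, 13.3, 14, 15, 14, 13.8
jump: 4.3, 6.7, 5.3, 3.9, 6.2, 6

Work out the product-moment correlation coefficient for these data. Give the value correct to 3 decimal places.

n = 6, Σx = 84.8, Σy = 32.4, Σx² = 1200.42, Σy² = 181.12, Σxy = 454.62
nΣxy − ΣxΣy = 2727.72 − 2747.52 = -19.8
nΣx² − (Σx)² = 7202.52 − 7191.04 = 11.48; nΣy² − (Σy)² = 1086.72 − 1049.76 = 36.96
r = -19.8 / √(11.48 × 36.96) = -19.8 / 20.5986 ≈ -0.961

-0.961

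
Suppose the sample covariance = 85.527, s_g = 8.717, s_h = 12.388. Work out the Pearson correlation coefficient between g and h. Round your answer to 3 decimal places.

r = Cov(g,h) / (s_g · s_h) = 85.527 / (8.717 × 12.388)
  = 85.527 / 107.9862 ≈ 0.792

0.792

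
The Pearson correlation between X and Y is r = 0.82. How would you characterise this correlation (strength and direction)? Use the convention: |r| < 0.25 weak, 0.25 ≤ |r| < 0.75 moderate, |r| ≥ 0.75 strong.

r = 0.82 > 0 so the relationship is positive.
|r| = 0.82, which falls in the strong range.

strong positive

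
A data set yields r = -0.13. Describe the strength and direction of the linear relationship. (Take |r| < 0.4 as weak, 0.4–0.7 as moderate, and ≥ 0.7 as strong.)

r = -0.13 < 0 so the relationship is negative.
|r| = 0.13, which falls in the weak range.

weak negative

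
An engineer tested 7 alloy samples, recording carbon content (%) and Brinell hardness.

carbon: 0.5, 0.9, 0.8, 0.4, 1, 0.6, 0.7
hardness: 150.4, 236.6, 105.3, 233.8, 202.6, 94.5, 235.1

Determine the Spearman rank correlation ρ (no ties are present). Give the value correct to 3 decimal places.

Rank carbon: 2, 6, 5, 1, 7, 3, 4
Rank hardness: 3, 7, 2, 5, 4, 1, 6
d = rank(carbon) − rank(hardness): -1, -1, 3, -4, 3, 2, -2; Σd² = 44
ρ = 1 − 6Σd² / [n(n²−1)] = 1 − 6×44 / (7×48) = 1 − 264/336 ≈ 0.214

0.214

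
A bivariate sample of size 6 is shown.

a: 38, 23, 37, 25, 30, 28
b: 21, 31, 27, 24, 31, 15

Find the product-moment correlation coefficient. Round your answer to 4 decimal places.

n = 6, Σa = 181, Σb = 149, Σa² = 5651, Σb² = 3893, Σab = 4460
nΣab − ΣaΣb = 26760 − 26969 = -209
nΣa² − (Σa)² = 33906 − 32761 = 1145; nΣb² − (Σb)² = 23358 − 22201 = 1157
r = -209 / √(1145 × 1157) = -209 / 1150.9844 ≈ -0.1816

-0.1816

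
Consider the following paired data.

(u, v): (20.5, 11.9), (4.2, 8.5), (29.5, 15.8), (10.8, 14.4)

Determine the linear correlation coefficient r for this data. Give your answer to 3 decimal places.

n = 4, Σu = 65, Σv = 50.6, Σu² = 1424.78, Σv² = 670.86, Σuv = 901.27
nΣuv − ΣuΣv = 3605.08 − 3289 = 316.08
nΣu² − (Σu)² = 5699.12 − 4225 = 1474.12; nΣv² − (Σv)² = 2683.44 − 2560.36 = 123.08
r = 316.08 / √(1474.12 × 123.08) = 316.08 / 425.9515 ≈ 0.742

0.742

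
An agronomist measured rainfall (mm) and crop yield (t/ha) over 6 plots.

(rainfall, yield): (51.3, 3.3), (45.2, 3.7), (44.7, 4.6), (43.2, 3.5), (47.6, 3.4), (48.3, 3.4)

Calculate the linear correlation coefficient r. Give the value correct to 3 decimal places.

n = 6, Σx = 280.3, Σy = 21.9, Σx² = 13137.71, Σy² = 81.11, Σxy = 1019.41
nΣxy − ΣxΣy = 6116.46 − 6138.57 = -22.11
nΣx² − (Σx)² = 78826.26 − 78568.09 = 258.17; nΣy² − (Σy)² = 486.66 − 479.61 = 7.05
r = -22.11 / √(258.17 × 7.05) = -22.11 / 42.6626 ≈ -0.518

-0.518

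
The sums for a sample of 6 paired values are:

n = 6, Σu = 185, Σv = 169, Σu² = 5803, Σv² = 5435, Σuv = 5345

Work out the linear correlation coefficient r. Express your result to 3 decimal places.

r = (nΣuv − ΣuΣv) / √[(nΣu² − (Σu)²)(nΣv² − (Σv)²)]
Numerator: 6×5345 − 185×169 = 805
Denominator: √[(34818 − 34225)(32610 − 28561)] = √[593 × 4049] = 1549.5344
r = 805 / 1549.5344 ≈ 0.520

0.520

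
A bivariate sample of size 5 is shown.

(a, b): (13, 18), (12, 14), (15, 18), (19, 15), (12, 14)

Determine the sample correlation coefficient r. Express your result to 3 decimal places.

0.132

n = 5, Σa = 71, Σb = 79, Σa² = 1043, Σb² = 1265, Σab = 1125
nΣab − ΣaΣb = 5625 − 5609 = 16
nΣa² − (Σa)² = 5215 − 5041 = 174; nΣb² − (Σb)² = 6325 − 6241 = 84
r = 16 / √(174 × 84) = 16 / 120.8967 ≈ 0.132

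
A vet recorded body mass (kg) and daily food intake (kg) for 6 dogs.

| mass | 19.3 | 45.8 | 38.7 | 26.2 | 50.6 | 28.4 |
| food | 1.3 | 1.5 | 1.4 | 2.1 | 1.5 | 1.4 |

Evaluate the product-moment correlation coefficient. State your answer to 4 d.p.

-0.1038

n = 6, Σx = 209, Σy = 9.2, Σx² = 8021.18, Σy² = 14.52, Σxy = 318.65
nΣxy − ΣxΣy = 1911.9 − 1922.8 = -10.9
nΣx² − (Σx)² = 48127.08 − 43681 = 4446.08; nΣy² − (Σy)² = 87.12 − 84.64 = 2.48
r = -10.9 / √(4446.08 × 2.48) = -10.9 / 105.0061 ≈ -0.1038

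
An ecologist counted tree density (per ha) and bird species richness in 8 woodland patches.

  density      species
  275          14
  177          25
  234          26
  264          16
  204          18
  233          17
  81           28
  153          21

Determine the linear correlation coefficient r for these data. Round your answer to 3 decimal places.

n = 8, Σx = 1621, Σy = 165, Σx² = 357281, Σy² = 3591, Σxy = 31697
nΣxy − ΣxΣy = 253576 − 267465 = -13889
nΣx² − (Σx)² = 2858248 − 2627641 = 230607; nΣy² − (Σy)² = 28728 − 27225 = 1503
r = -13889 / √(230607 × 1503) = -13889 / 18617.2587 ≈ -0.746

-0.746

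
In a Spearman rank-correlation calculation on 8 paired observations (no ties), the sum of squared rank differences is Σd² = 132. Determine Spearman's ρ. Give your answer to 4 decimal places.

-0.5714

ρ = 1 − 6Σd² / [n(n²−1)] = 1 − 6×132 / (8×63)
  = 1 − 792/504 = 1 − 1.57143 ≈ -0.5714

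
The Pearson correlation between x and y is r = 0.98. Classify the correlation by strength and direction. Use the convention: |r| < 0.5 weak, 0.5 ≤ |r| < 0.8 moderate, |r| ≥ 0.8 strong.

r = 0.98 > 0 so the relationship is positive.
|r| = 0.98, which falls in the strong range.

strong positive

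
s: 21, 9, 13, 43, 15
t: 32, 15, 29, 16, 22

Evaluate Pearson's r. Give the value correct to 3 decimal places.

-0.246

n = 5, Σs = 101, Σt = 114, Σs² = 2765, Σt² = 2830, Σst = 2202
nΣst − ΣsΣt = 11010 − 11514 = -504
nΣs² − (Σs)² = 13825 − 10201 = 3624; nΣt² − (Σt)² = 14150 − 12996 = 1154
r = -504 / √(3624 × 1154) = -504 / 2045.0174 ≈ -0.246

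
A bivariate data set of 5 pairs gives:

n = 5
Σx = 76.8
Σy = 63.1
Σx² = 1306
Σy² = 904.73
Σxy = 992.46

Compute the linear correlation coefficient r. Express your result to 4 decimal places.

0.1986

r = (nΣxy − ΣxΣy) / √[(nΣx² − (Σx)²)(nΣy² − (Σy)²)]
Numerator: 5×992.46 − 76.8×63.1 = 116.22
Denominator: √[(6530 − 5898.24)(4523.65 − 3981.61)] = √[631.76 × 542.04] = 585.1830
r = 116.22 / 585.1830 ≈ 0.1986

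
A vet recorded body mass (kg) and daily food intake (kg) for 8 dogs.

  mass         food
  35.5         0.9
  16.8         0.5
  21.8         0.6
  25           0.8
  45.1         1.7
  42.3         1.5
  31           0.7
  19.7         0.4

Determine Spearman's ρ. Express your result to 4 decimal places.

Rank mass: 6, 1, 3, 4, 8, 7, 5, 2
Rank food: 6, 2, 3, 5, 8, 7, 4, 1
d = rank(mass) − rank(food): 0, -1, 0, -1, 0, 0, 1, 1; Σd² = 4
ρ = 1 − 6Σd² / [n(n²−1)] = 1 − 6×4 / (8×63) = 1 − 24/504 ≈ 0.9524

0.9524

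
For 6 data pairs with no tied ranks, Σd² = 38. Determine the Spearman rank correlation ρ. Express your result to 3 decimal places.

-0.086

ρ = 1 − 6Σd² / [n(n²−1)] = 1 − 6×38 / (6×35)
  = 1 − 228/210 = 1 − 1.0857 ≈ -0.086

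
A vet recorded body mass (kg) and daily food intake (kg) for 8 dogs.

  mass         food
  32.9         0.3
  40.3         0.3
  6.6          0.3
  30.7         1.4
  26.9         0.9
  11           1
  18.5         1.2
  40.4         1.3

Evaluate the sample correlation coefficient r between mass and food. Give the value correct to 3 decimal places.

n = 8, Σx = 207.3, Σy = 6.7, Σx² = 6511.57, Σy² = 7.17, Σxy = 176.85
nΣxy − ΣxΣy = 1414.8 − 1388.91 = 25.89
nΣx² − (Σx)² = 52092.56 − 42973.29 = 9119.27; nΣy² − (Σy)² = 57.36 − 44.89 = 12.47
r = 25.89 / √(9119.27 × 12.47) = 25.89 / 337.2200 ≈ 0.077

0.077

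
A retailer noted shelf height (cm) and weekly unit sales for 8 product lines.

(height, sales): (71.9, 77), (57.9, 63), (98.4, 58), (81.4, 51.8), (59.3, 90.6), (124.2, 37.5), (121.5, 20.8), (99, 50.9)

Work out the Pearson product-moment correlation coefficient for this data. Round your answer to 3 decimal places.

-0.863

n = 8, Σx = 713.6, Σy = 449.6, Σx² = 68335.92, Σy² = 28583.3, Σxy = 36704.1
nΣxy − ΣxΣy = 293632.8 − 320834.56 = -27201.76
nΣx² − (Σx)² = 546687.36 − 509224.96 = 37462.4; nΣy² − (Σy)² = 228666.4 − 202140.16 = 26526.24
r = -27201.76 / √(37462.4 × 26526.24) = -27201.76 / 31523.5882 ≈ -0.863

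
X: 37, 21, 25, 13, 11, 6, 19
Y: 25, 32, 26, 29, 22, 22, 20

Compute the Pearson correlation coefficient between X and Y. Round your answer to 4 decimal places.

0.2253

n = 7, ΣX = 132, ΣY = 176, ΣX² = 3122, ΣY² = 4534, ΣXY = 3378
nΣXY − ΣXΣY = 23646 − 23232 = 414
nΣX² − (ΣX)² = 21854 − 17424 = 4430; nΣY² − (ΣY)² = 31738 − 30976 = 762
r = 414 / √(4430 × 762) = 414 / 1837.2969 ≈ 0.2253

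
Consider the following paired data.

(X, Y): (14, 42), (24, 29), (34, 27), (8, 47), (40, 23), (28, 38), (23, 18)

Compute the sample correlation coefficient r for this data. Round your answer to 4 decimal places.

n = 7, ΣX = 171, ΣY = 224, ΣX² = 4905, ΣY² = 7840, ΣXY = 4976
nΣXY − ΣXΣY = 34832 − 38304 = -3472
nΣX² − (ΣX)² = 34335 − 29241 = 5094; nΣY² − (ΣY)² = 54880 − 50176 = 4704
r = -3472 / √(5094 × 4704) = -3472 / 4895.1176 ≈ -0.7093

-0.7093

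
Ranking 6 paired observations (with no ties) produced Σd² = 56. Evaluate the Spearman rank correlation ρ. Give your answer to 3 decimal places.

ρ = 1 − 6Σd² / [n(n²−1)] = 1 − 6×56 / (6×35)
  = 1 − 336/210 = 1 − 1.6000 ≈ -0.600

-0.600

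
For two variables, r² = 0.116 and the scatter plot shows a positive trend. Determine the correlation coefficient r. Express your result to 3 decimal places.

0.341

|r| = √0.116 = 0.341
The association is positive, so r = 0.341.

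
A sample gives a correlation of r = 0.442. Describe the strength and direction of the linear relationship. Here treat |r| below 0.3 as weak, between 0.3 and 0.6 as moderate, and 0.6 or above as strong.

r = 0.442 > 0 so the relationship is positive.
|r| = 0.442, which falls in the moderate range.

moderate positive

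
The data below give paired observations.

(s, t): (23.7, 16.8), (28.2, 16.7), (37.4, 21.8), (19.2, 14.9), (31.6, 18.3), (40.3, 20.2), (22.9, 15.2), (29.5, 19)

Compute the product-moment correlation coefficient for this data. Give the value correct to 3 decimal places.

0.924

n = 8, Σs = 232.8, Σt = 142.9, Σs² = 7141.64, Σt² = 2593.35, Σst = 4271.42
nΣst − ΣsΣt = 34171.36 − 33267.12 = 904.24
nΣs² − (Σs)² = 57133.12 − 54195.84 = 2937.28; nΣt² − (Σt)² = 20746.8 − 20420.41 = 326.39
r = 904.24 / √(2937.28 × 326.39) = 904.24 / 979.1317 ≈ 0.924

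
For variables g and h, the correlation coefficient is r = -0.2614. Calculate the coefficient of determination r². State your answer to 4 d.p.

0.0683

r² = (-0.2614)² = 0.0683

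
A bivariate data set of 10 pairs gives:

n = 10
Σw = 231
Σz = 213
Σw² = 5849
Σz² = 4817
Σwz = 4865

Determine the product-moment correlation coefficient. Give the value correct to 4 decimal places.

-0.1459

r = (nΣwz − ΣwΣz) / √[(nΣw² − (Σw)²)(nΣz² − (Σz)²)]
Numerator: 10×4865 − 231×213 = -553
Denominator: √[(58490 − 53361)(48170 − 45369)] = √[5129 × 2801] = 3790.2941
r = -553 / 3790.2941 ≈ -0.1459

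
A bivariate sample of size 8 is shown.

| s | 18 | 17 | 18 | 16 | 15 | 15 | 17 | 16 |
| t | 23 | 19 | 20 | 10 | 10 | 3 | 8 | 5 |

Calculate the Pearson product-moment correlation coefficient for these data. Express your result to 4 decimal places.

n = 8, Σs = 132, Σt = 98, Σs² = 2188, Σt² = 1588, Σst = 1668
nΣst − ΣsΣt = 13344 − 12936 = 408
nΣs² − (Σs)² = 17504 − 17424 = 80; nΣt² − (Σt)² = 12704 − 9604 = 3100
r = 408 / √(80 × 3100) = 408 / 497.9960 ≈ 0.8193

0.8193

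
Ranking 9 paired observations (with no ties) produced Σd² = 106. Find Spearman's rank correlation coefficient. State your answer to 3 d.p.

ρ = 1 − 6Σd² / [n(n²−1)] = 1 − 6×106 / (9×80)
  = 1 − 636/720 = 1 − 0.8833 ≈ 0.117

0.117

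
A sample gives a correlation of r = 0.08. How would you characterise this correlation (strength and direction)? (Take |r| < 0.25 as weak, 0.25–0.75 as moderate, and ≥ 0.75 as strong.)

weak positive

r = 0.08 > 0 so the relationship is positive.
|r| = 0.08, which falls in the weak range.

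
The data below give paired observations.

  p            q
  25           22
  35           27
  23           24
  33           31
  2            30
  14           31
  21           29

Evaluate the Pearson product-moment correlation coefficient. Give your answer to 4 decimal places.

-0.2801

n = 7, Σp = 153, Σq = 194, Σp² = 4109, Σq² = 5452, Σpq = 4173
nΣpq − ΣpΣq = 29211 − 29682 = -471
nΣp² − (Σp)² = 28763 − 23409 = 5354; nΣq² − (Σq)² = 38164 − 37636 = 528
r = -471 / √(5354 × 528) = -471 / 1681.3423 ≈ -0.2801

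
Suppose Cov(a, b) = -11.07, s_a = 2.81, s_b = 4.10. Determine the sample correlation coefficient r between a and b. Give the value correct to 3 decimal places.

-0.961

r = Cov(a,b) / (s_a · s_b) = -11.07 / (2.81 × 4.10)
  = -11.07 / 11.5210 ≈ -0.961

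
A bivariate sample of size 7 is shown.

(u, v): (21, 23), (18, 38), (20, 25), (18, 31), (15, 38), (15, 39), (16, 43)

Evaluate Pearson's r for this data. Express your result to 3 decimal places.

n = 7, Σu = 123, Σv = 237, Σu² = 2195, Σv² = 8373, Σuv = 4068
nΣuv − ΣuΣv = 28476 − 29151 = -675
nΣu² − (Σu)² = 15365 − 15129 = 236; nΣv² − (Σv)² = 58611 − 56169 = 2442
r = -675 / √(236 × 2442) = -675 / 759.1522 ≈ -0.889

-0.889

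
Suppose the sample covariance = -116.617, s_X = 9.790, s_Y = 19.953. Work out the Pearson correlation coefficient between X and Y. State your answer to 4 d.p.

-0.5970

r = Cov(X,Y) / (s_X · s_Y) = -116.617 / (9.790 × 19.953)
  = -116.617 / 195.3399 ≈ -0.5970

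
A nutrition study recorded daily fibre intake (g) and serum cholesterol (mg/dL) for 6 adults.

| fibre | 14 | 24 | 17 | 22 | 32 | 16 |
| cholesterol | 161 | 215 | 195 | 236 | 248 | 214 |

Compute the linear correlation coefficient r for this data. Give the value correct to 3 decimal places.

0.822

n = 6, Σx = 125, Σy = 1269, Σx² = 2825, Σy² = 273167, Σxy = 27281
nΣxy − ΣxΣy = 163686 − 158625 = 5061
nΣx² − (Σx)² = 16950 − 15625 = 1325; nΣy² − (Σy)² = 1639002 − 1610361 = 28641
r = 5061 / √(1325 × 28641) = 5061 / 6160.3023 ≈ 0.822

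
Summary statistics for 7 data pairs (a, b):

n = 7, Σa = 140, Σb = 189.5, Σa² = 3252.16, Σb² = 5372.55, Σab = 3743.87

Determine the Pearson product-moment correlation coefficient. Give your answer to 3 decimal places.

r = (nΣab − ΣaΣb) / √[(nΣa² − (Σa)²)(nΣb² − (Σb)²)]
Numerator: 7×3743.87 − 140×189.5 = -322.91
Denominator: √[(22765.12 − 19600)(37607.85 − 35910.25)] = √[3165.12 × 1697.6] = 2317.9965
r = -322.91 / 2317.9965 ≈ -0.139

-0.139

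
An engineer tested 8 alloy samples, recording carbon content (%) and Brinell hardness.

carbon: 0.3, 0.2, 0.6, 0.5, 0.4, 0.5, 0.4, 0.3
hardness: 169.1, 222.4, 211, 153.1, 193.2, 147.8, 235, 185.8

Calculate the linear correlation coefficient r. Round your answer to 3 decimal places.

-0.263

n = 8, Σx = 3.2, Σy = 1517.4, Σx² = 1.4, Σy² = 294934.9, Σxy = 599.28
nΣxy − ΣxΣy = 4794.24 − 4855.68 = -61.44
nΣx² − (Σx)² = 11.2 − 10.24 = 0.96; nΣy² − (Σy)² = 2359479.2 − 2302502.76 = 56976.44
r = -61.44 / √(0.96 × 56976.44) = -61.44 / 233.8747 ≈ -0.263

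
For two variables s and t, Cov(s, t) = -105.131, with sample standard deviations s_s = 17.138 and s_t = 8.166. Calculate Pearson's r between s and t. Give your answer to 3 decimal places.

r = Cov(s,t) / (s_s · s_t) = -105.131 / (17.138 × 8.166)
  = -105.131 / 139.9489 ≈ -0.751

-0.751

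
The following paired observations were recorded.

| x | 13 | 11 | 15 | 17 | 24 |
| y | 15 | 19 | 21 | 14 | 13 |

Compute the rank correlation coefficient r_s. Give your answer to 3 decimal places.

Rank x: 2, 1, 3, 4, 5
Rank y: 3, 4, 5, 2, 1
d = rank(x) − rank(y): -1, -3, -2, 2, 4; Σd² = 34
ρ = 1 − 6Σd² / [n(n²−1)] = 1 − 6×34 / (5×24) = 1 − 204/120 ≈ -0.700

-0.700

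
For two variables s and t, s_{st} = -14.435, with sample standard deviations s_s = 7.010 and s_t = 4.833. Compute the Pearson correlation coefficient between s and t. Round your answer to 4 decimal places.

-0.4261

r = Cov(s,t) / (s_s · s_t) = -14.435 / (7.010 × 4.833)
  = -14.435 / 33.8793 ≈ -0.4261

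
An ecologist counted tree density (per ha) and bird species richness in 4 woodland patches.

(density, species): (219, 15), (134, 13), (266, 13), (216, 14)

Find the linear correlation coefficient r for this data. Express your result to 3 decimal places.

0.176

n = 4, Σx = 835, Σy = 55, Σx² = 183329, Σy² = 759, Σxy = 11509
nΣxy − ΣxΣy = 46036 − 45925 = 111
nΣx² − (Σx)² = 733316 − 697225 = 36091; nΣy² − (Σy)² = 3036 − 3025 = 11
r = 111 / √(36091 × 11) = 111 / 630.0802 ≈ 0.176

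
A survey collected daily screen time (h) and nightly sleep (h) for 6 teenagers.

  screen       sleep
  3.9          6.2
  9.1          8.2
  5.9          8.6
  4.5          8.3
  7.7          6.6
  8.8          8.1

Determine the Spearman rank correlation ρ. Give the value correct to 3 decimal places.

Rank screen: 1, 6, 3, 2, 4, 5
Rank sleep: 1, 4, 6, 5, 2, 3
d = rank(screen) − rank(sleep): 0, 2, -3, -3, 2, 2; Σd² = 30
ρ = 1 − 6Σd² / [n(n²−1)] = 1 − 6×30 / (6×35) = 1 − 180/210 ≈ 0.143

0.143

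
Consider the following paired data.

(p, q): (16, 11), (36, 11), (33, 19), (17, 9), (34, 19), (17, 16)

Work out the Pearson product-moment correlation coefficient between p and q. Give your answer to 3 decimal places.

0.479

n = 6, Σp = 153, Σq = 85, Σp² = 4375, Σq² = 1301, Σpq = 2270
nΣpq − ΣpΣq = 13620 − 13005 = 615
nΣp² − (Σp)² = 26250 − 23409 = 2841; nΣq² − (Σq)² = 7806 − 7225 = 581
r = 615 / √(2841 × 581) = 615 / 1284.7650 ≈ 0.479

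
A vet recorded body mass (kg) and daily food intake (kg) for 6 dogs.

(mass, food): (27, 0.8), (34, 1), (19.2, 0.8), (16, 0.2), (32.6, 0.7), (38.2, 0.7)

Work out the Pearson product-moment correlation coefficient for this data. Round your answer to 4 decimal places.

0.5805

n = 6, Σx = 167, Σy = 4.2, Σx² = 5031.64, Σy² = 3.3, Σxy = 123.72
nΣxy − ΣxΣy = 742.32 − 701.4 = 40.92
nΣx² − (Σx)² = 30189.84 − 27889 = 2300.84; nΣy² − (Σy)² = 19.8 − 17.64 = 2.16
r = 40.92 / √(2300.84 × 2.16) = 40.92 / 70.4969 ≈ 0.5805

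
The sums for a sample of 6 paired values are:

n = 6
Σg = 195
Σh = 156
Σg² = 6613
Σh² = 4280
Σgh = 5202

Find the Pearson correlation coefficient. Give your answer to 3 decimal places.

r = (nΣgh − ΣgΣh) / √[(nΣg² − (Σg)²)(nΣh² − (Σh)²)]
Numerator: 6×5202 − 195×156 = 792
Denominator: √[(39678 − 38025)(25680 − 24336)] = √[1653 × 1344] = 1490.5140
r = 792 / 1490.5140 ≈ 0.531

0.531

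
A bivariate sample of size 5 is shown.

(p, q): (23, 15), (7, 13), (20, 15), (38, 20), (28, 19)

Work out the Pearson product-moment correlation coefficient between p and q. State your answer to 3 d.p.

0.933

n = 5, Σp = 116, Σq = 82, Σp² = 3206, Σq² = 1380, Σpq = 2028
nΣpq − ΣpΣq = 10140 − 9512 = 628
nΣp² − (Σp)² = 16030 − 13456 = 2574; nΣq² − (Σq)² = 6900 − 6724 = 176
r = 628 / √(2574 × 176) = 628 / 673.0706 ≈ 0.933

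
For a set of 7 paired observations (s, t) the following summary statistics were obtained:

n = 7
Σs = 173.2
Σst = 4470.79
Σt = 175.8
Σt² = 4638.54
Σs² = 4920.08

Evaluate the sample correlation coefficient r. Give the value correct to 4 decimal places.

r = (nΣst − ΣsΣt) / √[(nΣs² − (Σs)²)(nΣt² − (Σt)²)]
Numerator: 7×4470.79 − 173.2×175.8 = 846.97
Denominator: √[(34440.56 − 29998.24)(32469.78 − 30905.64)] = √[4442.32 × 1564.14] = 2635.9838
r = 846.97 / 2635.9838 ≈ 0.3213

0.3213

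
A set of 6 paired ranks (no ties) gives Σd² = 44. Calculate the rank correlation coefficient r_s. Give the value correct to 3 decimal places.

ρ = 1 − 6Σd² / [n(n²−1)] = 1 − 6×44 / (6×35)
  = 1 − 264/210 = 1 − 1.2571 ≈ -0.257

-0.257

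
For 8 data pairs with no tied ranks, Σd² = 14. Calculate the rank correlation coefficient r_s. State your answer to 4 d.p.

0.8333

ρ = 1 − 6Σd² / [n(n²−1)] = 1 − 6×14 / (8×63)
  = 1 − 84/504 = 1 − 0.16667 ≈ 0.8333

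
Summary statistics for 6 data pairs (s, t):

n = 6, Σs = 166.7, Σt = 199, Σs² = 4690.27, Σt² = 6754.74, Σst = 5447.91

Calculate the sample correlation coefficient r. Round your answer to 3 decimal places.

r = (nΣst − ΣsΣt) / √[(nΣs² − (Σs)²)(nΣt² − (Σt)²)]
Numerator: 6×5447.91 − 166.7×199 = -485.84
Denominator: √[(28141.62 − 27788.89)(40528.44 − 39601)] = √[352.73 × 927.44] = 571.9580
r = -485.84 / 571.9580 ≈ -0.849

-0.849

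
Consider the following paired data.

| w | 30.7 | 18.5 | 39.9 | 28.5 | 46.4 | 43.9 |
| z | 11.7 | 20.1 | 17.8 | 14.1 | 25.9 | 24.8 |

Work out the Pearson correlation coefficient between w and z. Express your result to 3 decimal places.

n = 6, Σw = 207.9, Σz = 114.4, Σw² = 7769.17, Σz² = 2342.4, Σwz = 4133.59
nΣwz − ΣwΣz = 24801.54 − 23783.76 = 1017.78
nΣw² − (Σw)² = 46615.02 − 43222.41 = 3392.61; nΣz² − (Σz)² = 14054.4 − 13087.36 = 967.04
r = 1017.78 / √(3392.61 × 967.04) = 1017.78 / 1811.2950 ≈ 0.562

0.562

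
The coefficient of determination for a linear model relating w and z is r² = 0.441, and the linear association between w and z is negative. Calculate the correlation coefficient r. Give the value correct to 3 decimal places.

-0.664

|r| = √0.441 = 0.664
The association is negative, so r = −0.664.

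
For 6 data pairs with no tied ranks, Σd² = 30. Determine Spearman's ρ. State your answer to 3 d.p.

ρ = 1 − 6Σd² / [n(n²−1)] = 1 − 6×30 / (6×35)
  = 1 − 180/210 = 1 − 0.8571 ≈ 0.143

0.143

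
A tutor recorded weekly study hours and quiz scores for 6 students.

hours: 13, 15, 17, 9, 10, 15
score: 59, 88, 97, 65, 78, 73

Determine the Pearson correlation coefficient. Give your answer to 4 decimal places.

n = 6, Σx = 79, Σy = 460, Σx² = 1089, Σy² = 36272, Σxy = 6196
nΣxy − ΣxΣy = 37176 − 36340 = 836
nΣx² − (Σx)² = 6534 − 6241 = 293; nΣy² − (Σy)² = 217632 − 211600 = 6032
r = 836 / √(293 × 6032) = 836 / 1329.4269 ≈ 0.6288

0.6288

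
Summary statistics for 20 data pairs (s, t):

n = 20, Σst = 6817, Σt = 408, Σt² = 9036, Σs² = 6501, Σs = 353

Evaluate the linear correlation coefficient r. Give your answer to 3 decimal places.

r = (nΣst − ΣsΣt) / √[(nΣs² − (Σs)²)(nΣt² − (Σt)²)]
Numerator: 20×6817 − 353×408 = -7684
Denominator: √[(130020 − 124609)(180720 − 166464)] = √[5411 × 14256] = 8782.8934
r = -7684 / 8782.8934 ≈ -0.875

-0.875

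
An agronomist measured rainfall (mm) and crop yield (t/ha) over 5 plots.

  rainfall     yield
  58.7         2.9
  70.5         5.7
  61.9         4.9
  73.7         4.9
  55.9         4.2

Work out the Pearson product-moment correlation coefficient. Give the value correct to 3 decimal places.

0.676

n = 5, Σx = 320.7, Σy = 22.6, Σx² = 20804.05, Σy² = 106.56, Σxy = 1471.3
nΣxy − ΣxΣy = 7356.5 − 7247.82 = 108.68
nΣx² − (Σx)² = 104020.25 − 102848.49 = 1171.76; nΣy² − (Σy)² = 532.8 − 510.76 = 22.04
r = 108.68 / √(1171.76 × 22.04) = 108.68 / 160.7034 ≈ 0.676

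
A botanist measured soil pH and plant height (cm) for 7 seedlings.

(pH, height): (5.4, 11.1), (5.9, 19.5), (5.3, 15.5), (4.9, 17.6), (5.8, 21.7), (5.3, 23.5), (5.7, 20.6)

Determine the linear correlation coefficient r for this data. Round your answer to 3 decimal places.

n = 7, Σx = 38.3, Σy = 129.5, Σx² = 210.29, Σy² = 2500.97, Σxy = 711.21
nΣxy − ΣxΣy = 4978.47 − 4959.85 = 18.62
nΣx² − (Σx)² = 1472.03 − 1466.89 = 5.14; nΣy² − (Σy)² = 17506.79 − 16770.25 = 736.54
r = 18.62 / √(5.14 × 736.54) = 18.62 / 61.5290 ≈ 0.303

0.303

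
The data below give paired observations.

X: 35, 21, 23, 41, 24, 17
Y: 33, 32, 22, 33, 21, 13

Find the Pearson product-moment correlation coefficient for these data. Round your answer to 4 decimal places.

0.7331

n = 6, ΣX = 161, ΣY = 154, ΣX² = 4741, ΣY² = 4296, ΣXY = 4411
nΣXY − ΣXΣY = 26466 − 24794 = 1672
nΣX² − (ΣX)² = 28446 − 25921 = 2525; nΣY² − (ΣY)² = 25776 − 23716 = 2060
r = 1672 / √(2525 × 2060) = 1672 / 2280.6797 ≈ 0.7331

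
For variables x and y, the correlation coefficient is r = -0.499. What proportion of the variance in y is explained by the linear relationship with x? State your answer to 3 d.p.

r² = (-0.499)² = 0.249

0.249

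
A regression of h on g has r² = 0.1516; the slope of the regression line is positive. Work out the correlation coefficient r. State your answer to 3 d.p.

|r| = √0.1516 = 0.389
The association is positive, so r = 0.389.

0.389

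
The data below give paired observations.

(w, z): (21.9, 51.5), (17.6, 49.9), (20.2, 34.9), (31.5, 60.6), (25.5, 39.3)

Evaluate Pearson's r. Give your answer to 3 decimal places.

n = 5, Σw = 116.7, Σz = 236.2, Σw² = 2839.91, Σz² = 11577.12, Σwz = 5622.12
nΣwz − ΣwΣz = 28110.6 − 27564.54 = 546.06
nΣw² − (Σw)² = 14199.55 − 13618.89 = 580.66; nΣz² − (Σz)² = 57885.6 − 55790.44 = 2095.16
r = 546.06 / √(580.66 × 2095.16) = 546.06 / 1102.9849 ≈ 0.495

0.495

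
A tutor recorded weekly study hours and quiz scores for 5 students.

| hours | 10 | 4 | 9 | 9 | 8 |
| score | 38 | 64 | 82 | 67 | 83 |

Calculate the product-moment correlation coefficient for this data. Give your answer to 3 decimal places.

n = 5, Σx = 40, Σy = 334, Σx² = 342, Σy² = 23642, Σxy = 2641
nΣxy − ΣxΣy = 13205 − 13360 = -155
nΣx² − (Σx)² = 1710 − 1600 = 110; nΣy² − (Σy)² = 118210 − 111556 = 6654
r = -155 / √(110 × 6654) = -155 / 855.5349 ≈ -0.181

-0.181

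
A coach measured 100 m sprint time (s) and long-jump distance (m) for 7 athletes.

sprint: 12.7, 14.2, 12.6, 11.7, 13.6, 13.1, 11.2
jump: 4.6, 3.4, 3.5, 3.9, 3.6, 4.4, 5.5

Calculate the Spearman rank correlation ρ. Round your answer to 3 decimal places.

Rank sprint: 4, 7, 3, 2, 6, 5, 1
Rank jump: 6, 1, 2, 4, 3, 5, 7
d = rank(sprint) − rank(jump): -2, 6, 1, -2, 3, 0, -6; Σd² = 90
ρ = 1 − 6Σd² / [n(n²−1)] = 1 − 6×90 / (7×48) = 1 − 540/336 ≈ -0.607

-0.607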